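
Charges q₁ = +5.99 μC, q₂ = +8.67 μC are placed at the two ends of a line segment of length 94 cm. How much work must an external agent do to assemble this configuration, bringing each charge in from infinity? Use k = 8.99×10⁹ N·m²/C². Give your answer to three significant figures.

0.497 J

The work to assemble the configuration equals its total potential energy, U = Σ kqᵢqⱼ/rᵢⱼ over all pairs.
The separation is r = 0.940 m.
U = (0.497) = 0.497 J.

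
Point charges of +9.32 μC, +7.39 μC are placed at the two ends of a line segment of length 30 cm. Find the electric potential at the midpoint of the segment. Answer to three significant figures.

Electric potential is a scalar, so the contributions from each charge add algebraically: V = Σ kqᵢ/rᵢ.
Each charge is 0.150 m from the midpoint.
V = k[(9.32×10⁻⁶)/(0.150) + (7.39×10⁻⁶)/(0.150)] = 1.00×10⁶ V.

1.00×10⁶ V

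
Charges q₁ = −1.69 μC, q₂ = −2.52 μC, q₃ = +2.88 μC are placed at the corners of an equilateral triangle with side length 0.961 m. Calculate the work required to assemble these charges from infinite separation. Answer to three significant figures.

-0.0736 J

The work to assemble the configuration equals its total potential energy, U = Σ kqᵢqⱼ/rᵢⱼ over all pairs.
All three pair separations equal the side length, 0.961 m.
U = (0.0398) + (-0.0455) + (-0.0679) = -0.0736 J.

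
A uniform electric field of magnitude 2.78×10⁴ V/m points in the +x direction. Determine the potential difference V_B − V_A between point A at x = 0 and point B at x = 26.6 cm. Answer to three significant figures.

-7390 V

In a uniform field, potential decreases in the direction of E: V_B − V_A = −E·Δx.
V_B − V_A = −(2.78×10⁴ V/m)(0.266 m) = -7390 V.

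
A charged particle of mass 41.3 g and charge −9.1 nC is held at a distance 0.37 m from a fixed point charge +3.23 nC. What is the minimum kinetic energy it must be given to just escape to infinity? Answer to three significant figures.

7.14×10⁻⁷ J

To just escape, total mechanical energy must reach zero at infinity: ½mv²_min + U = 0, so ½mv²_min = −U = |kQq|/r.
|U| = |kQq|/r = (8.99×10⁹ N·m²/C²)(3.23×10⁻⁹)(9.10×10⁻⁹)/(0.370) = 7.14×10⁻⁷ J.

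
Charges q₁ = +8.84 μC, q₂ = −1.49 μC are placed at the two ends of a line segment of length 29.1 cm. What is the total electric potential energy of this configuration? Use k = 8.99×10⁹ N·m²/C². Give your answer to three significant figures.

-0.407 J

The assembly work is the sum of pairwise potential energies, U = Σ_{i<j} kqᵢqⱼ/rᵢⱼ.
The separation is r = 0.291 m.
U = (-0.407) = -0.407 J.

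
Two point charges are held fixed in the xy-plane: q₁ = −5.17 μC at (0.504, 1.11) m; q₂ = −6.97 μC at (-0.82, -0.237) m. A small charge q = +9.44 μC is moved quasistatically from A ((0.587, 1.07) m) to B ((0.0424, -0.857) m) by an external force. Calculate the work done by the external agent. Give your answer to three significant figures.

For quasistatic motion the external work equals the change in potential energy: W_ext = qΔV = q(V_B − V_A).
At A: distances to the source charges are 0.0921 m, 1.92 m; V_A = Σ kqᵢ/rᵢ = -5.37×10⁵ V.
At B: distances to the source charges are 2.02 m, 1.06 m; V_B = Σ kqᵢ/rᵢ = -8.20×10⁴ V.
ΔV = V_B − V_A = 4.55×10⁵ V.
W_ext = qΔV = (9.44×10⁻⁶ C)(4.55×10⁵ V) = 4.30 J.

4.30 J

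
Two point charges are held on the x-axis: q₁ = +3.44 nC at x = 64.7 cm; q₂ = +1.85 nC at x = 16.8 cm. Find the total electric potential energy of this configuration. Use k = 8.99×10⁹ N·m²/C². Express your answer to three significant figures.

1.19×10⁻⁷ J

The assembly work is the sum of pairwise potential energies, U = Σ_{i<j} kqᵢqⱼ/rᵢⱼ.
Pair separations: r₁₂ = 0.479 m.
U = (1.19×10⁻⁷) = 1.19×10⁻⁷ J.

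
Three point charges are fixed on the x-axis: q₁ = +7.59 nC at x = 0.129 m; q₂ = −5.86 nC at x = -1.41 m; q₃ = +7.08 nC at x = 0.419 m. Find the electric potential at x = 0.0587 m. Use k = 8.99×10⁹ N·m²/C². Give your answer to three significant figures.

Electric potential is a scalar, so the contributions from each charge add algebraically: V = Σ kqᵢ/rᵢ.
Distances from the field point to each charge: r₁ = 0.0703 m, r₂ = 1.47 m, r₃ = 0.360 m.
V = k[(7.59×10⁻⁹)/(0.0703) + (-5.86×10⁻⁹)/(1.47) + (7.08×10⁻⁹)/(0.360)] = 1110 V.

1110 V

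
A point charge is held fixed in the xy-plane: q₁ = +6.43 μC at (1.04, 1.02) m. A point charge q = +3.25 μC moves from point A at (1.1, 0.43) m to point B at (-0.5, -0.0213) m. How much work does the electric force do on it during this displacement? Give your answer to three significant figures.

The work done by the electric force is W_field = −ΔU = −q(V_B − V_A) = q(V_A − V_B).
At A: distance to the source charge is 0.593 m; V_A = kq₁/r = 9.75×10⁴ V.
At B: distance to the source charge is 1.86 m; V_B = kq₁/r = 3.11×10⁴ V.
ΔV = V_B − V_A = -6.64×10⁴ V.
W_field = −qΔV = −(3.25×10⁻⁶ C)(-6.64×10⁴ V) = 0.216 J.

0.216 J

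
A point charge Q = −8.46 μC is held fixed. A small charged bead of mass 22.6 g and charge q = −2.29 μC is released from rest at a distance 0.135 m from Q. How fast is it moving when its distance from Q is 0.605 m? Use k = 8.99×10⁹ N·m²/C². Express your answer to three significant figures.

Only the electrostatic force acts, so mechanical energy is conserved: ½mv² = U₁ − U₂ = kQq(1/r₁ − 1/r₂).
U₁ − U₂ = (8.99×10⁹ N·m²/C²)(-8.46×10⁻⁶ C)(-2.29×10⁻⁶ C)(1/0.135 − 1/0.605) = 1.00 J.
v = √(2·1.00/0.0226) = 9.42 m/s.

9.42 m/s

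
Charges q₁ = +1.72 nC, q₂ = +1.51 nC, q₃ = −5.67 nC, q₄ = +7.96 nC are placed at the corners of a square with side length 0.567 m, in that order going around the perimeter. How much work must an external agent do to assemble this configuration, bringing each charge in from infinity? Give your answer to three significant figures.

The work to assemble the configuration equals its total potential energy, U = Σ kqᵢqⱼ/rᵢⱼ over all pairs.
The four side pairs have separation 0.567 m and the two diagonal pairs 0.802 m.
Summing all 6 pair terms gives U = -5.68×10⁻⁷ J.

-5.68×10⁻⁷ J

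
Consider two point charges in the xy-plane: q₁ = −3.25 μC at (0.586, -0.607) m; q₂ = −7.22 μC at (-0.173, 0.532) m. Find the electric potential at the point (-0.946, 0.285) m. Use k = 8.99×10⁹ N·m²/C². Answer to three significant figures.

The total potential is the scalar sum of each charge's contribution, V = Σ kqᵢ/rᵢ.
Distances from the field point to each charge: r₁ = 1.77 m, r₂ = 0.812 m.
V = k[(-3.25×10⁻⁶)/(1.77) + (-7.22×10⁻⁶)/(0.812)] = -9.65×10⁴ V.

-9.65×10⁴ V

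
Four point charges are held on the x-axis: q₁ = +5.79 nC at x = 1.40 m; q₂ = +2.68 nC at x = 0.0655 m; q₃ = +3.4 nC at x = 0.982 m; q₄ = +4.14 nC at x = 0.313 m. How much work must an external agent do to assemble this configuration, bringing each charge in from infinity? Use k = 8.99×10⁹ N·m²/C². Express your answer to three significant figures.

1.41×10⁻⁶ J

The work to assemble the configuration equals its total potential energy, U = Σ kqᵢqⱼ/rᵢⱼ over all pairs.
Pair separations: r₁₂ = 1.33 m, r₁₃ = 0.418 m, r₁₄ = 1.09 m, r₂₃ = 0.916 m, r₂₄ = 0.247 m, r₃₄ = 0.669 m.
Summing all 6 pair terms gives U = 1.41×10⁻⁶ J.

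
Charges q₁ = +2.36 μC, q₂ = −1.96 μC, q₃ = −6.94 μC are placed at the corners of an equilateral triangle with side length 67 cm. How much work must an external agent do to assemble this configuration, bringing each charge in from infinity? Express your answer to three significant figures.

-0.0993 J

The assembly work is the sum of pairwise potential energies, U = Σ_{i<j} kqᵢqⱼ/rᵢⱼ.
All three pair separations equal the side length, 0.670 m.
U = (-0.0621) + (-0.220) + (0.183) = -0.0993 J.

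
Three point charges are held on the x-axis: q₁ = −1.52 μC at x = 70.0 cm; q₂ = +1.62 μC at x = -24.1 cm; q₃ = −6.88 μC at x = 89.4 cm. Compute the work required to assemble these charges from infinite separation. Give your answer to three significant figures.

The work to assemble the configuration equals its total potential energy, U = Σ kqᵢqⱼ/rᵢⱼ over all pairs.
Pair separations: r₁₂ = 0.941 m, r₁₃ = 0.194 m, r₂₃ = 1.14 m.
U = (-0.0235) + (0.485) + (-0.0883) = 0.373 J.

0.373 J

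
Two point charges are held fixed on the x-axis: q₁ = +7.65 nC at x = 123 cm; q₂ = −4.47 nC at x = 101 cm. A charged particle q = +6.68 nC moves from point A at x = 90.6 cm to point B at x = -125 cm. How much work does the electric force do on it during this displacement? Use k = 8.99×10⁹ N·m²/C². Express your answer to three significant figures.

The work done by the electric force is W_field = −ΔU = −q(V_B − V_A) = q(V_A − V_B).
At A: distances to the source charges are 0.324 m, 0.104 m; V_A = Σ kqᵢ/rᵢ = -174 V.
At B: distances to the source charges are 2.48 m, 2.26 m; V_B = Σ kqᵢ/rᵢ = 9.95 V.
ΔV = V_B − V_A = 184 V.
W_field = −qΔV = −(6.68×10⁻⁹ C)(184 V) = -1.23×10⁻⁶ J.

-1.23×10⁻⁶ J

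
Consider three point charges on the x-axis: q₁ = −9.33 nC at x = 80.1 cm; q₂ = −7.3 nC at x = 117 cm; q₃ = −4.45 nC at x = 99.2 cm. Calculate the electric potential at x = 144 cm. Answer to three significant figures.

-464 V

Electric potential is a scalar, so the contributions from each charge add algebraically: V = Σ kqᵢ/rᵢ.
Distances from the field point to each charge: r₁ = 0.639 m, r₂ = 0.270 m, r₃ = 0.448 m.
V = k[(-9.33×10⁻⁹)/(0.639) + (-7.30×10⁻⁹)/(0.270) + (-4.45×10⁻⁹)/(0.448)] = -464 V.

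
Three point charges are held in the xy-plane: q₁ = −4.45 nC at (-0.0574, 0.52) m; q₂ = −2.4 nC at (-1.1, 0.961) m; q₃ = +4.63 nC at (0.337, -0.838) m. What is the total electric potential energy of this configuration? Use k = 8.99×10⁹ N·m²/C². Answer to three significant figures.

-8.96×10⁻⁸ J

The assembly work is the sum of pairwise potential energies, U = Σ_{i<j} kqᵢqⱼ/rᵢⱼ.
Pair separations: r₁₂ = 1.13 m, r₁₃ = 1.41 m, r₂₃ = 2.30 m.
U = (8.48×10⁻⁸) + (-1.31×10⁻⁷) + (-4.34×10⁻⁸) = -8.96×10⁻⁸ J.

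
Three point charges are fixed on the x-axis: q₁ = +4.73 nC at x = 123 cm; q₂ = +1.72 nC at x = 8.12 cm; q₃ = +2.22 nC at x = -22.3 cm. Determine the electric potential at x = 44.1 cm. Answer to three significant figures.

Electric potential is a scalar, so the contributions from each charge add algebraically: V = Σ kqᵢ/rᵢ.
Distances from the field point to each charge: r₁ = 0.789 m, r₂ = 0.360 m, r₃ = 0.664 m.
V = k[(4.73×10⁻⁹)/(0.789) + (1.72×10⁻⁹)/(0.360) + (2.22×10⁻⁹)/(0.664)] = 127 V.

127 V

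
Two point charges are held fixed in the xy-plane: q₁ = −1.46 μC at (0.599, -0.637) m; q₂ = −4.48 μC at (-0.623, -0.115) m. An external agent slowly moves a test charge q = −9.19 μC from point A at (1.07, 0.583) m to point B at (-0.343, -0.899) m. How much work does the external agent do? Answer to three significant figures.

For quasistatic motion the external work equals the change in potential energy: W_ext = qΔV = q(V_B − V_A).
At A: distances to the source charges are 1.31 m, 1.83 m; V_A = Σ kqᵢ/rᵢ = -3.20×10⁴ V.
At B: distances to the source charges are 0.978 m, 0.832 m; V_B = Σ kqᵢ/rᵢ = -6.18×10⁴ V.
ΔV = V_B − V_A = -2.98×10⁴ V.
W_ext = qΔV = (-9.19×10⁻⁶ C)(-2.98×10⁴ V) = 0.274 J.

0.274 J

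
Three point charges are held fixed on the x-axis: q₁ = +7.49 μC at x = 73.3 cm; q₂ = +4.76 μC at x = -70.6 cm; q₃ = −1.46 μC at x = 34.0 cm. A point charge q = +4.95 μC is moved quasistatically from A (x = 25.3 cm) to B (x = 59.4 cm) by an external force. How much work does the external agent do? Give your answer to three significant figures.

2.14 J

For quasistatic motion the external work equals the change in potential energy: W_ext = qΔV = q(V_B − V_A).
At A: distances to the source charges are 0.480 m, 0.959 m, 0.0870 m; V_A = Σ kqᵢ/rᵢ = 3.40×10⁴ V.
At B: distances to the source charges are 0.139 m, 1.30 m, 0.254 m; V_B = Σ kqᵢ/rᵢ = 4.66×10⁵ V.
ΔV = V_B − V_A = 4.32×10⁵ V.
W_ext = qΔV = (4.95×10⁻⁶ C)(4.32×10⁵ V) = 2.14 J.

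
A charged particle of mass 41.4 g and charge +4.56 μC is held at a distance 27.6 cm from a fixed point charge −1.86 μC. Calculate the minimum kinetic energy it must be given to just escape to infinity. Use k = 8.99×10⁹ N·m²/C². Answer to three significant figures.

0.276 J

To just escape, total mechanical energy must reach zero at infinity: ½mv²_min + U = 0, so ½mv²_min = −U = |kQq|/r.
|U| = |kQq|/r = (8.99×10⁹ N·m²/C²)(1.86×10⁻⁶)(4.56×10⁻⁶)/(0.276) = 0.276 J.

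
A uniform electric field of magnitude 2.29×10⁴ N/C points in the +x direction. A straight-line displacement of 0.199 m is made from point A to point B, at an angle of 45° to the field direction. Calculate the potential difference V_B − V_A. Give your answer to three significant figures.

-3220 V

Only the component of displacement along E changes the potential: ΔV = −E·d·cosθ.
ΔV = −(2.29×10⁴ V/m)(0.199 m)cos45° = -3220 V.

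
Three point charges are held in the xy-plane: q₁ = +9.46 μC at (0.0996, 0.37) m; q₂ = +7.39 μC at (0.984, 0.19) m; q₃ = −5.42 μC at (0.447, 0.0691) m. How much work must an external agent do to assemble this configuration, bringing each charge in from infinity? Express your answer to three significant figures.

The assembly work is the sum of pairwise potential energies, U = Σ_{i<j} kqᵢqⱼ/rᵢⱼ.
Pair separations: r₁₂ = 0.903 m, r₁₃ = 0.460 m, r₂₃ = 0.550 m.
U = (0.696) + (-1.00) + (-0.654) = -0.961 J.

-0.961 J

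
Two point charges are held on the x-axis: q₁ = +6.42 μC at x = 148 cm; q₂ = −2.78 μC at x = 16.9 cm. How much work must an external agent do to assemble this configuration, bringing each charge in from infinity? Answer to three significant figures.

The work to assemble the configuration equals its total potential energy, U = Σ kqᵢqⱼ/rᵢⱼ over all pairs.
Pair separations: r₁₂ = 1.31 m.
U = (-0.122) = -0.122 J.

-0.122 J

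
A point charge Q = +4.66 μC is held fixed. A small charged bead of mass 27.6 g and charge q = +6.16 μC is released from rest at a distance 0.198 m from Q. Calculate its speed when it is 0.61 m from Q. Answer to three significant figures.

Only the electrostatic force acts, so mechanical energy is conserved: ½mv² = U₁ − U₂ = kQq(1/r₁ − 1/r₂).
U₁ − U₂ = (8.99×10⁹ N·m²/C²)(4.66×10⁻⁶ C)(6.16×10⁻⁶ C)(1/0.198 − 1/0.610) = 0.880 J.
v = √(2·0.880/0.0276) = 7.99 m/s.

7.99 m/s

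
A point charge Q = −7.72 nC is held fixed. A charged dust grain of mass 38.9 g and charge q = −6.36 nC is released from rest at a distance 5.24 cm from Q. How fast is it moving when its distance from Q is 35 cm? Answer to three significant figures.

Only the electrostatic force acts, so mechanical energy is conserved: ½mv² = U₁ − U₂ = kQq(1/r₁ − 1/r₂).
U₁ − U₂ = (8.99×10⁹ N·m²/C²)(-7.72×10⁻⁹ C)(-6.36×10⁻⁹ C)(1/0.0524 − 1/0.350) = 7.16×10⁻⁶ J.
v = √(2·7.16×10⁻⁶/0.0389) = 0.0192 m/s.

0.0192 m/s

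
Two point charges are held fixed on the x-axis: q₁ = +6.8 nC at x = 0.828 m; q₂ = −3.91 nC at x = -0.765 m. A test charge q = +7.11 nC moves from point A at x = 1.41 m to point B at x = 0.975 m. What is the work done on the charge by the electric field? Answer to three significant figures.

The work done by the electric force is W_field = −ΔU = −q(V_B − V_A) = q(V_A − V_B).
At A: distances to the source charges are 0.582 m, 2.17 m; V_A = Σ kqᵢ/rᵢ = 88.9 V.
At B: distances to the source charges are 0.147 m, 1.74 m; V_B = Σ kqᵢ/rᵢ = 396 V.
ΔV = V_B − V_A = 307 V.
W_field = −qΔV = −(7.11×10⁻⁹ C)(307 V) = -2.18×10⁻⁶ J.

-2.18×10⁻⁶ J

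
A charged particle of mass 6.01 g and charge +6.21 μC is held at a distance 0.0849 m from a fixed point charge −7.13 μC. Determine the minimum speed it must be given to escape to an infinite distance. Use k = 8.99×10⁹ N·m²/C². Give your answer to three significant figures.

To just escape, total mechanical energy must reach zero at infinity: ½mv²_min + U = 0, so ½mv²_min = −U = |kQq|/r.
|U| = |kQq|/r = (8.99×10⁹ N·m²/C²)(7.13×10⁻⁶)(6.21×10⁻⁶)/(0.0849) = 4.69 J.
v_min = √(2|U|/m) = √(2·4.69/6.01×10⁻³) = 39.5 m/s.

39.5 m/s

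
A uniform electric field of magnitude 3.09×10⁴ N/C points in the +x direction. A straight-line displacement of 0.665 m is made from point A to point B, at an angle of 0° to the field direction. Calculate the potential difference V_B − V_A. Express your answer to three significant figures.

Only the component of displacement along E changes the potential: ΔV = −E·d·cosθ.
ΔV = −(3.09×10⁴ V/m)(0.665 m)cos0° = -2.05×10⁴ V.

-2.05×10⁴ V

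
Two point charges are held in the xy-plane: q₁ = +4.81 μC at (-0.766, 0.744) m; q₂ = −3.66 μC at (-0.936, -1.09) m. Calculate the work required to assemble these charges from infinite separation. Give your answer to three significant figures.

-0.0859 J

The assembly work is the sum of pairwise potential energies, U = Σ_{i<j} kqᵢqⱼ/rᵢⱼ.
Pair separations: r₁₂ = 1.84 m.
U = (-0.0859) = -0.0859 J.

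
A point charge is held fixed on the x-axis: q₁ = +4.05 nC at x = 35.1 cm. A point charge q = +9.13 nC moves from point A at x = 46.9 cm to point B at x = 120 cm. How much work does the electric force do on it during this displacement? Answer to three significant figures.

The work done by the electric force is W_field = −ΔU = −q(V_B − V_A) = q(V_A − V_B).
At A: distance to the source charge is 0.118 m; V_A = kq₁/r = 309 V.
At B: distance to the source charge is 0.849 m; V_B = kq₁/r = 42.9 V.
ΔV = V_B − V_A = -266 V.
W_field = −qΔV = −(9.13×10⁻⁹ C)(-266 V) = 2.43×10⁻⁶ J.

2.43×10⁻⁶ J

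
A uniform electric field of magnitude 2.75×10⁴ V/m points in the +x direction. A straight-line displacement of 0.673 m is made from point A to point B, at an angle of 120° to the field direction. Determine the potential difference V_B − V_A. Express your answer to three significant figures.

Only the component of displacement along E changes the potential: ΔV = −E·d·cosθ.
ΔV = −(2.75×10⁴ V/m)(0.673 m)cos120° = 9250 V.

9250 V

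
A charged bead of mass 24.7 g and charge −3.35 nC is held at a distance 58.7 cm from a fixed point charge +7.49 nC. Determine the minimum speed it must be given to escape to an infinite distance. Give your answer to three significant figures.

5.58×10⁻³ m/s

To just escape, total mechanical energy must reach zero at infinity: ½mv²_min + U = 0, so ½mv²_min = −U = |kQq|/r.
|U| = |kQq|/r = (8.99×10⁹ N·m²/C²)(7.49×10⁻⁹)(3.35×10⁻⁹)/(0.587) = 3.84×10⁻⁷ J.
v_min = √(2|U|/m) = √(2·3.84×10⁻⁷/0.0247) = 5.58×10⁻³ m/s.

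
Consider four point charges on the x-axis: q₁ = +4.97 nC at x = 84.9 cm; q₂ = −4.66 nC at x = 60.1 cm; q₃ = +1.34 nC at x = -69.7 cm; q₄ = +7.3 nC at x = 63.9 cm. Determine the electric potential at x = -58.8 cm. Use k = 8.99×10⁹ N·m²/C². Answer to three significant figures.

160 V

Electric potential is a scalar, so the contributions from each charge add algebraically: V = Σ kqᵢ/rᵢ.
Distances from the field point to each charge: r₁ = 1.44 m, r₂ = 1.19 m, r₃ = 0.109 m, r₄ = 1.23 m.
V = k[(4.97×10⁻⁹)/(1.44) + (-4.66×10⁻⁹)/(1.19) + (1.34×10⁻⁹)/(0.109) + (7.30×10⁻⁹)/(1.23)] = 160 V.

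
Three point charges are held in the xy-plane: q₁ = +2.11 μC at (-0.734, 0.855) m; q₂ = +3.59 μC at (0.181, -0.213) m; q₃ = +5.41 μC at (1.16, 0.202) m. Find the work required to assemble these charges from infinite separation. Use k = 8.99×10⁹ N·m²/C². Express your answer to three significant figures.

The assembly work is the sum of pairwise potential energies, U = Σ_{i<j} kqᵢqⱼ/rᵢⱼ.
Pair separations: r₁₂ = 1.41 m, r₁₃ = 2.00 m, r₂₃ = 1.06 m.
U = (0.0484) + (0.0512) + (0.164) = 0.264 J.

0.264 J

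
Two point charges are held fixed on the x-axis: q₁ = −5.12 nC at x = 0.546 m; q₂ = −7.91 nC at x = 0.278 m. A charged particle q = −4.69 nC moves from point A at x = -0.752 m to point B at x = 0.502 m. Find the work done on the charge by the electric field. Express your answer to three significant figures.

-5.91×10⁻⁶ J

The work done by the electric force is W_field = −ΔU = −q(V_B − V_A) = q(V_A − V_B).
At A: distances to the source charges are 1.30 m, 1.03 m; V_A = Σ kqᵢ/rᵢ = -105 V.
At B: distances to the source charges are 0.0440 m, 0.224 m; V_B = Σ kqᵢ/rᵢ = -1360 V.
ΔV = V_B − V_A = -1260 V.
W_field = −qΔV = −(-4.69×10⁻⁹ C)(-1260 V) = -5.91×10⁻⁶ J.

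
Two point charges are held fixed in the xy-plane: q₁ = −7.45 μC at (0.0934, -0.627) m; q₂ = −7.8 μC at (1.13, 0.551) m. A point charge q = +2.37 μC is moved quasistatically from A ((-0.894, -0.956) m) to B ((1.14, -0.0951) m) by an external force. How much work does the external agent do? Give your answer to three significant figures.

-0.174 J

For quasistatic motion the external work equals the change in potential energy: W_ext = qΔV = q(V_B − V_A).
At A: distances to the source charges are 1.04 m, 2.52 m; V_A = Σ kqᵢ/rᵢ = -9.21×10⁴ V.
At B: distances to the source charges are 1.17 m, 0.646 m; V_B = Σ kqᵢ/rᵢ = -1.66×10⁵ V.
ΔV = V_B − V_A = -7.34×10⁴ V.
W_ext = qΔV = (2.37×10⁻⁶ C)(-7.34×10⁴ V) = -0.174 J.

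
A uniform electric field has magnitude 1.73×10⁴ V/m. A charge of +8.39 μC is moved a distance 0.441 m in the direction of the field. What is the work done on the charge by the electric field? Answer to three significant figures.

0.0640 J

The potential change for a displacement 0.441 m in the direction of the field is ΔV = −Ed = -7630 V.
W_field = −qΔV = 0.0640 J.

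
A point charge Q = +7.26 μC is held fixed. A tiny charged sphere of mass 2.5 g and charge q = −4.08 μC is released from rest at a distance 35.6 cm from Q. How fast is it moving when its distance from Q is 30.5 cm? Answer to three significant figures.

Only the electrostatic force acts, so mechanical energy is conserved: ½mv² = U₁ − U₂ = kQq(1/r₁ − 1/r₂).
U₁ − U₂ = (8.99×10⁹ N·m²/C²)(7.26×10⁻⁶ C)(-4.08×10⁻⁶ C)(1/0.356 − 1/0.305) = 0.125 J.
v = √(2·0.125/2.50×10⁻³) = 10.0 m/s.

10.0 m/s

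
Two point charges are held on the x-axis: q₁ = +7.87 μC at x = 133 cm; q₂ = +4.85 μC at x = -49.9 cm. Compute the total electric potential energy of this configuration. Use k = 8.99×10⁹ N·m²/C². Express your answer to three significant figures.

The assembly work is the sum of pairwise potential energies, U = Σ_{i<j} kqᵢqⱼ/rᵢⱼ.
Pair separations: r₁₂ = 1.83 m.
U = (0.188) = 0.188 J.

0.188 J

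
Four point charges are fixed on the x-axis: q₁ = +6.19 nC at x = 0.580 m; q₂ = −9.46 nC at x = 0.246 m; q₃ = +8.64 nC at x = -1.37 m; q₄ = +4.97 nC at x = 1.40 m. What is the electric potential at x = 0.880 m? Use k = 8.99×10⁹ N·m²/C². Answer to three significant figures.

172 V

The total potential is the scalar sum of each charge's contribution, V = Σ kqᵢ/rᵢ.
Distances from the field point to each charge: r₁ = 0.300 m, r₂ = 0.634 m, r₃ = 2.25 m, r₄ = 0.520 m.
V = k[(6.19×10⁻⁹)/(0.300) + (-9.46×10⁻⁹)/(0.634) + (8.64×10⁻⁹)/(2.25) + (4.97×10⁻⁹)/(0.520)] = 172 V.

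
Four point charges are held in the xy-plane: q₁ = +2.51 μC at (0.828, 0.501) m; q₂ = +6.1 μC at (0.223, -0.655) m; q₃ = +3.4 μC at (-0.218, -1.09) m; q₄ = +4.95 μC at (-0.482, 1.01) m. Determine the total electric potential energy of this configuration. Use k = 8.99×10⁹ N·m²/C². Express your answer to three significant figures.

0.748 J

The work to assemble the configuration equals its total potential energy, U = Σ kqᵢqⱼ/rᵢⱼ over all pairs.
Pair separations: r₁₂ = 1.30 m, r₁₃ = 1.90 m, r₁₄ = 1.41 m, r₂₃ = 0.619 m, r₂₄ = 1.81 m, r₃₄ = 2.12 m.
Summing all 6 pair terms gives U = 0.748 J.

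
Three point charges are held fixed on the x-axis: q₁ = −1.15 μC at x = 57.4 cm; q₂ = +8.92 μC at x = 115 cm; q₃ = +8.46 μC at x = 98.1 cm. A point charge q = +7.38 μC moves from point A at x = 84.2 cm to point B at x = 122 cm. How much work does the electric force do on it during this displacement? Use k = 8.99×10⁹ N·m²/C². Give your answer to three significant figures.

The work done by the electric force is W_field = −ΔU = −q(V_B − V_A) = q(V_A − V_B).
At A: distances to the source charges are 0.268 m, 0.308 m, 0.139 m; V_A = Σ kqᵢ/rᵢ = 7.69×10⁵ V.
At B: distances to the source charges are 0.646 m, 0.0700 m, 0.239 m; V_B = Σ kqᵢ/rᵢ = 1.45×10⁶ V.
ΔV = V_B − V_A = 6.79×10⁵ V.
W_field = −qΔV = −(7.38×10⁻⁶ C)(6.79×10⁵ V) = -5.01 J.

-5.01 J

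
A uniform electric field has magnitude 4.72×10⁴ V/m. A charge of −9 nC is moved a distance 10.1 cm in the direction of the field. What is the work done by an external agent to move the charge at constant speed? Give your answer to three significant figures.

The potential change for a displacement 10.1 cm in the direction of the field is ΔV = −Ed = -4770 V.
W_ext = qΔV = 4.29×10⁻⁵ J.

4.29×10⁻⁵ J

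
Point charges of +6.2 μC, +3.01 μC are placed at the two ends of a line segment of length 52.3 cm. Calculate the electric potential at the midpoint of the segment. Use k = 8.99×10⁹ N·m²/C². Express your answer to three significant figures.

3.17×10⁵ V

Electric potential is a scalar, so the contributions from each charge add algebraically: V = Σ kqᵢ/rᵢ.
Each charge is 0.262 m from the midpoint.
V = k[(6.20×10⁻⁶)/(0.262) + (3.01×10⁻⁶)/(0.262)] = 3.17×10⁵ V.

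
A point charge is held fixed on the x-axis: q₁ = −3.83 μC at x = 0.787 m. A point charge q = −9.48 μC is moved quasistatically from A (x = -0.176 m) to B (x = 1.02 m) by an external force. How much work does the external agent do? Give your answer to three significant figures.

For quasistatic motion the external work equals the change in potential energy: W_ext = qΔV = q(V_B − V_A).
At A: distance to the source charge is 0.963 m; V_A = kq₁/r = -3.58×10⁴ V.
At B: distance to the source charge is 0.233 m; V_B = kq₁/r = -1.48×10⁵ V.
ΔV = V_B − V_A = -1.12×10⁵ V.
W_ext = qΔV = (-9.48×10⁻⁶ C)(-1.12×10⁵ V) = 1.06 J.

1.06 J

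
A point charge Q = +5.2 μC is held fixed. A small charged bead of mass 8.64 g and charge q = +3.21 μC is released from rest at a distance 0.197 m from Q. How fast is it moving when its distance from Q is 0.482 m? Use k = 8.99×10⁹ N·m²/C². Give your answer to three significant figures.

10.2 m/s

Only the electrostatic force acts, so mechanical energy is conserved: ½mv² = U₁ − U₂ = kQq(1/r₁ − 1/r₂).
U₁ − U₂ = (8.99×10⁹ N·m²/C²)(5.20×10⁻⁶ C)(3.21×10⁻⁶ C)(1/0.197 − 1/0.482) = 0.450 J.
v = √(2·0.450/8.64×10⁻³) = 10.2 m/s.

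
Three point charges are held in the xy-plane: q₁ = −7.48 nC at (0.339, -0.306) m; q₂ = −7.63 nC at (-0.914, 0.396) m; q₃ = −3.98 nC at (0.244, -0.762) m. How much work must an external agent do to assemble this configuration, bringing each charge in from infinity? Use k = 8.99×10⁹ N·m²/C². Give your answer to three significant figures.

The work to assemble the configuration equals its total potential energy, U = Σ kqᵢqⱼ/rᵢⱼ over all pairs.
Pair separations: r₁₂ = 1.44 m, r₁₃ = 0.466 m, r₂₃ = 1.64 m.
U = (3.57×10⁻⁷) + (5.75×10⁻⁷) + (1.67×10⁻⁷) = 1.10×10⁻⁶ J.

1.10×10⁻⁶ J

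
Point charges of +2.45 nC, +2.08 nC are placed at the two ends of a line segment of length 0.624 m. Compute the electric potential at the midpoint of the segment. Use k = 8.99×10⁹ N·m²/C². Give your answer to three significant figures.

Electric potential is a scalar, so the contributions from each charge add algebraically: V = Σ kqᵢ/rᵢ.
Each charge is 0.312 m from the midpoint.
V = k[(2.45×10⁻⁹)/(0.312) + (2.08×10⁻⁹)/(0.312)] = 131 V.

131 V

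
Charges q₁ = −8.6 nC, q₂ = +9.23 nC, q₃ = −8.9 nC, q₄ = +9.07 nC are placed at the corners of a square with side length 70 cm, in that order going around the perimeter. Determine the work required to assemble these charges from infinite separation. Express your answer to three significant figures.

-2.66×10⁻⁶ J

The work to assemble the configuration equals its total potential energy, U = Σ kqᵢqⱼ/rᵢⱼ over all pairs.
The four side pairs have separation 0.700 m and the two diagonal pairs 0.990 m.
Summing all 6 pair terms gives U = -2.66×10⁻⁶ J.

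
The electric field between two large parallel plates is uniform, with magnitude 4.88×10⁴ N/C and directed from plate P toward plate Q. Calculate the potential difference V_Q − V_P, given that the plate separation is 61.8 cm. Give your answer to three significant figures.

-3.02×10⁴ V

In a uniform field, potential decreases in the direction of E: ΔV = −E·d for a displacement d parallel to E.
Going from P to Q is a displacement of 61.8 cm along the field, so V_Q − V_P = −Ed = -3.02×10⁴ V.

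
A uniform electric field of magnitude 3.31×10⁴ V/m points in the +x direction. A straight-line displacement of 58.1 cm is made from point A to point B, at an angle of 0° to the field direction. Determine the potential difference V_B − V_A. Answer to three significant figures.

-1.92×10⁴ V

Only the component of displacement along E changes the potential: ΔV = −E·d·cosθ.
ΔV = −(3.31×10⁴ V/m)(0.581 m)cos0° = -1.92×10⁴ V.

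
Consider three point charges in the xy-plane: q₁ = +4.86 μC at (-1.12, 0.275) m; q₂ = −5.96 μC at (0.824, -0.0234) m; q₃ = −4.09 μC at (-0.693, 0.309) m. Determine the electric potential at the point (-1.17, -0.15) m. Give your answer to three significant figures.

1.97×10⁴ V

Electric potential is a scalar, so the contributions from each charge add algebraically: V = Σ kqᵢ/rᵢ.
Distances from the field point to each charge: r₁ = 0.428 m, r₂ = 2.00 m, r₃ = 0.662 m.
V = k[(4.86×10⁻⁶)/(0.428) + (-5.96×10⁻⁶)/(2.00) + (-4.09×10⁻⁶)/(0.662)] = 1.97×10⁴ V.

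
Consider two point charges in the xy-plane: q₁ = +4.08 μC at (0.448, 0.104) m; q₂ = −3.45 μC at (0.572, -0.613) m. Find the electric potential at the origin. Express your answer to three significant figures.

4.28×10⁴ V

Electric potential is a scalar, so the contributions from each charge add algebraically: V = Σ kqᵢ/rᵢ.
Distances from the field point to each charge: r₁ = 0.460 m, r₂ = 0.838 m.
V = k[(4.08×10⁻⁶)/(0.460) + (-3.45×10⁻⁶)/(0.838)] = 4.28×10⁴ V.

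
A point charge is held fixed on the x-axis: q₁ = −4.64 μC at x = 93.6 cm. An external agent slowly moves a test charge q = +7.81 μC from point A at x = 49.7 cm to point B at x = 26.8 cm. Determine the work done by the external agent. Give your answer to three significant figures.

0.254 J

For quasistatic motion the external work equals the change in potential energy: W_ext = qΔV = q(V_B − V_A).
At A: distance to the source charge is 0.439 m; V_A = kq₁/r = -9.50×10⁴ V.
At B: distance to the source charge is 0.668 m; V_B = kq₁/r = -6.24×10⁴ V.
ΔV = V_B − V_A = 3.26×10⁴ V.
W_ext = qΔV = (7.81×10⁻⁶ C)(3.26×10⁴ V) = 0.254 J.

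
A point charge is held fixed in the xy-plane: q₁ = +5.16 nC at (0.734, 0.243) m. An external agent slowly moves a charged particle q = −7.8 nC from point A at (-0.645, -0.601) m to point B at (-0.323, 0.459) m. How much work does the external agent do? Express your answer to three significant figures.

-1.12×10⁻⁷ J

For quasistatic motion the external work equals the change in potential energy: W_ext = qΔV = q(V_B − V_A).
At A: distance to the source charge is 1.62 m; V_A = kq₁/r = 28.7 V.
At B: distance to the source charge is 1.08 m; V_B = kq₁/r = 43.0 V.
ΔV = V_B − V_A = 14.3 V.
W_ext = qΔV = (-7.80×10⁻⁹ C)(14.3 V) = -1.12×10⁻⁷ J.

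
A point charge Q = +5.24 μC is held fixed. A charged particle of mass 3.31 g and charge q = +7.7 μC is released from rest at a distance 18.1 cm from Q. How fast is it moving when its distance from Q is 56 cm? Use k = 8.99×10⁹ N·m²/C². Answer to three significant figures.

28.6 m/s

Only the electrostatic force acts, so mechanical energy is conserved: ½mv² = U₁ − U₂ = kQq(1/r₁ − 1/r₂).
U₁ − U₂ = (8.99×10⁹ N·m²/C²)(5.24×10⁻⁶ C)(7.70×10⁻⁶ C)(1/0.181 − 1/0.560) = 1.36 J.
v = √(2·1.36/3.31×10⁻³) = 28.6 m/s.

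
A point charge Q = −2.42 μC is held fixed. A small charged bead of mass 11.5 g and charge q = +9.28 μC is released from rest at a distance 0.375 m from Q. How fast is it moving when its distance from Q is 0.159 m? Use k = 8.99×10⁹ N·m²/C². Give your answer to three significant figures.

11.3 m/s

Only the electrostatic force acts, so mechanical energy is conserved: ½mv² = U₁ − U₂ = kQq(1/r₁ − 1/r₂).
U₁ − U₂ = (8.99×10⁹ N·m²/C²)(-2.42×10⁻⁶ C)(9.28×10⁻⁶ C)(1/0.375 − 1/0.159) = 0.731 J.
v = √(2·0.731/0.0115) = 11.3 m/s.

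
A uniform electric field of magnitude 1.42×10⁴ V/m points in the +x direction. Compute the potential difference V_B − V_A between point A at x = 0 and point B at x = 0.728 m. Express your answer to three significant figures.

-1.03×10⁴ V

In a uniform field, potential decreases in the direction of E: V_B − V_A = −E·Δx.
V_B − V_A = −(1.42×10⁴ V/m)(0.728 m) = -1.03×10⁴ V.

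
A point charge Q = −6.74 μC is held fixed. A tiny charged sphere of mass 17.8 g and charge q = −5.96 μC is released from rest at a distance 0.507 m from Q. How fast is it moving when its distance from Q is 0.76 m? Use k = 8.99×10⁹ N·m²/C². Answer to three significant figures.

5.16 m/s

Only the electrostatic force acts, so mechanical energy is conserved: ½mv² = U₁ − U₂ = kQq(1/r₁ − 1/r₂).
U₁ − U₂ = (8.99×10⁹ N·m²/C²)(-6.74×10⁻⁶ C)(-5.96×10⁻⁶ C)(1/0.507 − 1/0.760) = 0.237 J.
v = √(2·0.237/0.0178) = 5.16 m/s.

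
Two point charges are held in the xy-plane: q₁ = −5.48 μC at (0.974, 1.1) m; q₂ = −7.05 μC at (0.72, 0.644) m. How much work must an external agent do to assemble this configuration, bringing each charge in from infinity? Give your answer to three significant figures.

The assembly work is the sum of pairwise potential energies, U = Σ_{i<j} kqᵢqⱼ/rᵢⱼ.
Pair separations: r₁₂ = 0.522 m.
U = (0.665) = 0.665 J.

0.665 J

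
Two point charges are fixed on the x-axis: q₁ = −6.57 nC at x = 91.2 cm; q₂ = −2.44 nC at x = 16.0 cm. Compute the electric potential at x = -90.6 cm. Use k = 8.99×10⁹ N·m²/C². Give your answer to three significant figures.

Electric potential is a scalar, so the contributions from each charge add algebraically: V = Σ kqᵢ/rᵢ.
Distances from the field point to each charge: r₁ = 1.82 m, r₂ = 1.07 m.
V = k[(-6.57×10⁻⁹)/(1.82) + (-2.44×10⁻⁹)/(1.07)] = -53.1 V.

-53.1 V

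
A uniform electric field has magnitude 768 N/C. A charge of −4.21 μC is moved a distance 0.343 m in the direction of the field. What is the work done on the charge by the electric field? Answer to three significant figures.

The potential change for a displacement 0.343 m in the direction of the field is ΔV = −Ed = -263 V.
W_field = −qΔV = -1.11×10⁻³ J.

-1.11×10⁻³ J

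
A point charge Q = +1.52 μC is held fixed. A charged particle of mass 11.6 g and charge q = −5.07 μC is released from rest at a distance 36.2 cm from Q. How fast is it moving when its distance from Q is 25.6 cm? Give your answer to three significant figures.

Only the electrostatic force acts, so mechanical energy is conserved: ½mv² = U₁ − U₂ = kQq(1/r₁ − 1/r₂).
U₁ − U₂ = (8.99×10⁹ N·m²/C²)(1.52×10⁻⁶ C)(-5.07×10⁻⁶ C)(1/0.362 − 1/0.256) = 0.0792 J.
v = √(2·0.0792/0.0116) = 3.70 m/s.

3.70 m/s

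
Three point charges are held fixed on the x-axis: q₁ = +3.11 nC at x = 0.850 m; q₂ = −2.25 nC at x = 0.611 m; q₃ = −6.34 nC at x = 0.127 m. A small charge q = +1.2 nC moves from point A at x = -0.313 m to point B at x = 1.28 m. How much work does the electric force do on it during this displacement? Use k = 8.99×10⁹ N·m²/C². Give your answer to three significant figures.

The work done by the electric force is W_field = −ΔU = −q(V_B − V_A) = q(V_A − V_B).
At A: distances to the source charges are 1.16 m, 0.924 m, 0.440 m; V_A = Σ kqᵢ/rᵢ = -127 V.
At B: distances to the source charges are 0.430 m, 0.669 m, 1.15 m; V_B = Σ kqᵢ/rᵢ = -14.6 V.
ΔV = V_B − V_A = 113 V.
W_field = −qΔV = −(1.20×10⁻⁹ C)(113 V) = -1.35×10⁻⁷ J.

-1.35×10⁻⁷ J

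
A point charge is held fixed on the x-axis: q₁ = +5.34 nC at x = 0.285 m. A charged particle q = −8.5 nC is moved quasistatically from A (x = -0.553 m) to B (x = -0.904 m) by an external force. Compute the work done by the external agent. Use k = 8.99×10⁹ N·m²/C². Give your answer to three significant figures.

1.44×10⁻⁷ J

For quasistatic motion the external work equals the change in potential energy: W_ext = qΔV = q(V_B − V_A).
At A: distance to the source charge is 0.838 m; V_A = kq₁/r = 57.3 V.
At B: distance to the source charge is 1.19 m; V_B = kq₁/r = 40.4 V.
ΔV = V_B − V_A = -16.9 V.
W_ext = qΔV = (-8.50×10⁻⁹ C)(-16.9 V) = 1.44×10⁻⁷ J.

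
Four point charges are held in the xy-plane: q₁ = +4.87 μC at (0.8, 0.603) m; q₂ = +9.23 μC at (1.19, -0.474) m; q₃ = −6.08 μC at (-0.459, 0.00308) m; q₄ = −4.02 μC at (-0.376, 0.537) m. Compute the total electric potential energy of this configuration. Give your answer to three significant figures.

-0.0537 J

The work to assemble the configuration equals its total potential energy, U = Σ kqᵢqⱼ/rᵢⱼ over all pairs.
Pair separations: r₁₂ = 1.15 m, r₁₃ = 1.39 m, r₁₄ = 1.18 m, r₂₃ = 1.72 m, r₂₄ = 1.86 m, r₃₄ = 0.540 m.
Summing all 6 pair terms gives U = -0.0537 J.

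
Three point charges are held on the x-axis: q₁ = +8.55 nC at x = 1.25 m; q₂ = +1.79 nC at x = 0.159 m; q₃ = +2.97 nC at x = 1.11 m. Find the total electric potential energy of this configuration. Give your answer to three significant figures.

The work to assemble the configuration equals its total potential energy, U = Σ kqᵢqⱼ/rᵢⱼ over all pairs.
Pair separations: r₁₂ = 1.09 m, r₁₃ = 0.140 m, r₂₃ = 0.951 m.
U = (1.26×10⁻⁷) + (1.63×10⁻⁶) + (5.03×10⁻⁸) = 1.81×10⁻⁶ J.

1.81×10⁻⁶ J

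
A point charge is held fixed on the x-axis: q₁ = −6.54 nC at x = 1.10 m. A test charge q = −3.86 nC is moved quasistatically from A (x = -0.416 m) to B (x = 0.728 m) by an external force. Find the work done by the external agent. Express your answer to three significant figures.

4.60×10⁻⁷ J

For quasistatic motion the external work equals the change in potential energy: W_ext = qΔV = q(V_B − V_A).
At A: distance to the source charge is 1.52 m; V_A = kq₁/r = -38.8 V.
At B: distance to the source charge is 0.372 m; V_B = kq₁/r = -158 V.
ΔV = V_B − V_A = -119 V.
W_ext = qΔV = (-3.86×10⁻⁹ C)(-119 V) = 4.60×10⁻⁷ J.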